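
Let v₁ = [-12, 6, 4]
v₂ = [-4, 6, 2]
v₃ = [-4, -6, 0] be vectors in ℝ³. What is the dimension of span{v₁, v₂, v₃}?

Apply Gaussian elimination to the matrix whose rows are v₁, v₂, v₃.
The echelon form has 2 nonzero rows, so the rank is 2.

dim = 2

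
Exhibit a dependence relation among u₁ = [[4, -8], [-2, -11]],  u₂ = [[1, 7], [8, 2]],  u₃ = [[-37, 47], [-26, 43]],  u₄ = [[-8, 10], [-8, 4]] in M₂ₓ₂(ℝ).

3u₁ + u₂ + u₃ - 3u₄ = 0

Take coordinates with respect to {E₁₁, E₁₂, E₂₁, E₂₂}.
Set up α₁u₁ + … + α₄u₄ = 0 and solve the homogeneous system.
A generator of the null space is (3, 1, 1, -3).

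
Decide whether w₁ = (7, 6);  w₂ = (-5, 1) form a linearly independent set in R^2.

The matrix [w₁|w₂] has determinant 37.
A nonzero determinant means the columns are linearly independent.

linearly independent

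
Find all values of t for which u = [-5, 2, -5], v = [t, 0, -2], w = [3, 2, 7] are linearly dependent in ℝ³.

Dependence holds iff the 3×3 matrix [u v w] is singular.
The determinant works out to -24*t - 32.
Solving -24*t - 32 = 0 yields t = -4/3.

t = -4/3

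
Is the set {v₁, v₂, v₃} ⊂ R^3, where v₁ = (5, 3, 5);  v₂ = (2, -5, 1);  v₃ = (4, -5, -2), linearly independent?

linearly independent

Form the 3×3 matrix with these as columns; its determinant is 149.
A nonzero determinant means the columns are linearly independent.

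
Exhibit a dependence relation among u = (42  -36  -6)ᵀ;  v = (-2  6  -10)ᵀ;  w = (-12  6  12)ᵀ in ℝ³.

Write the vectors as columns of a matrix and find a nonzero vector in its null space.
The free variable yields coefficients (1, 3, 3) (any nonzero multiple also works).

u + 3v + 3w = 0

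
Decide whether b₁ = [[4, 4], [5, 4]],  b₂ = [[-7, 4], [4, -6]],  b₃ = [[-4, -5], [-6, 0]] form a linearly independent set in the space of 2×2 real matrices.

linearly independent

Write each element as a coordinate vector in ℝ⁴ using {E₁₁, E₁₂, E₂₁, E₂₂}.
Row-reduce the matrix whose columns are b₁, b₂, b₃.
The reduction yields 3 nonzero rows, so the rank is 3.
Since rank = 3 (the number of vectors), the set is linearly independent.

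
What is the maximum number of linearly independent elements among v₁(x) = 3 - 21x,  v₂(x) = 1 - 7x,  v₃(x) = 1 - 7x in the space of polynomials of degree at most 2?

Represent each element by its coordinate vector in ℝ³.
Form the matrix with v₁, v₂, v₃ as columns and reduce.
There is 1 pivot column, so rank = 1.

1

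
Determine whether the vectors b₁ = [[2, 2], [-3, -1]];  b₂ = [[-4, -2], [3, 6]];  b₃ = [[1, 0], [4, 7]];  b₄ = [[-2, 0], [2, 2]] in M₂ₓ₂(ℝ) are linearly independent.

linearly independent

Take coordinates with respect to the standard basis {E₁₁, E₁₂, E₂₁, E₂₂}.
Row-reduce the matrix whose columns are b₁, b₂, b₃, b₄.
The reduction yields 4 nonzero rows, so the rank is 4.
Since rank = 4 (the number of vectors), the set is linearly independent.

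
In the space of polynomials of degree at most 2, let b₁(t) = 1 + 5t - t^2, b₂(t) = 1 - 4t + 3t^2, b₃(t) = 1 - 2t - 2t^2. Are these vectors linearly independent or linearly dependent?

Take coordinates with respect to the standard basis {1, t, t^2}.
Place the vectors as rows of a 3×3 matrix and reduce to echelon form.
The reduction yields 3 nonzero rows, so the rank is 3.
Since rank = 3 (the number of vectors), the set is linearly independent.

linearly independent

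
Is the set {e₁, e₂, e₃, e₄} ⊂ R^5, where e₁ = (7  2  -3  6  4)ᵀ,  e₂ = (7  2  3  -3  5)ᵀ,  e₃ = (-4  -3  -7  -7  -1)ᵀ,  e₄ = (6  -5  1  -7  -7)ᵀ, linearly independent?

linearly independent

Row-reduce the matrix whose columns are e₁, e₂, e₃, e₄.
The reduction yields 4 nonzero rows, so the rank is 4.
Since rank = 4 (the number of vectors), the set is linearly independent.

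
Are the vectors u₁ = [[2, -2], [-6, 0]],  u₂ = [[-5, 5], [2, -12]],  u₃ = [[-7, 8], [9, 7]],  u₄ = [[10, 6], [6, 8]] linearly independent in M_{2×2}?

Write each element as a coordinate vector in ℝ⁴ using {E₁₁, E₁₂, E₂₁, E₂₂}.
Row-reduce the matrix whose columns are u₁, u₂, u₃, u₄.
The reduction yields 4 nonzero rows, so the rank is 4.
Since rank = 4 (the number of vectors), the set is linearly independent.

linearly independent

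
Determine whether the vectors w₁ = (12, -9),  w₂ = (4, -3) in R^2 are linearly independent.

linearly dependent

Row-reduce the matrix whose columns are w₁, w₂.
The reduction yields 1 nonzero row, so the rank is 1.
Since rank 1 < 2, the set is linearly dependent.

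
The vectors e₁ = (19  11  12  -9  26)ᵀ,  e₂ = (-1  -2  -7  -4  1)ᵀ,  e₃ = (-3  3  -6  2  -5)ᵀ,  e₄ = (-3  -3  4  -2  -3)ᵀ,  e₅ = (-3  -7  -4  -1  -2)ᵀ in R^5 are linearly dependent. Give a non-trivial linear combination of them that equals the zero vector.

e₁ - 2e₂ + 3e₃ + e₄ + 3e₅ = 0

Write the vectors as columns of a matrix and find a nonzero vector in its null space.
A generator of the null space is (1, -2, 3, 1, 3).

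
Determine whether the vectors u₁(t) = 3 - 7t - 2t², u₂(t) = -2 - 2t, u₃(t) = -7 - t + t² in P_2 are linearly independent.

linearly independent

Write each element as a coordinate vector in ℝ³ using {1, t, t²}.
The matrix [u₁|u₂|u₃] has determinant 4.
A nonzero determinant means the columns are linearly independent.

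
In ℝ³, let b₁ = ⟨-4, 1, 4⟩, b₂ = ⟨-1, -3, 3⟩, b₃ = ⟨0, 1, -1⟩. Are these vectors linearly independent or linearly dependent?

Place the vectors as rows of a 3×3 matrix and reduce to echelon form.
The reduction yields 3 nonzero rows, so the rank is 3.
Since rank = 3 (the number of vectors), the set is linearly independent.

linearly independent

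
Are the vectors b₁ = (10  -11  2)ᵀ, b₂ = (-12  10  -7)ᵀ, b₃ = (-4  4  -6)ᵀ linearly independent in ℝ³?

Place the vectors as rows of a 3×3 matrix and reduce to echelon form.
The reduction yields 3 nonzero rows, so the rank is 3.
Since rank = 3 (the number of vectors), the set is linearly independent.

linearly independent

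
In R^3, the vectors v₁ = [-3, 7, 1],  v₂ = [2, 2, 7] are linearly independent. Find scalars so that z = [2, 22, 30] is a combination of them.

z = 2v₁ + 4v₂

Write z = α₁v₁ + α₂v₂ and equate components.
Row-reducing the augmented matrix gives the unique coefficients (α₁, α₂) = (2, 4).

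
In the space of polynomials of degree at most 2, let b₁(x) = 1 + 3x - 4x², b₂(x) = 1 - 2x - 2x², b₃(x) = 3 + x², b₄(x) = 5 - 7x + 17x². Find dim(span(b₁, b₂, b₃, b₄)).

dim = 3

Use coordinates relative to {1, x, x²}.
Put the 3×4 matrix [b₁|b₂|b₃|b₄] into echelon form.
The echelon form has 3 nonzero rows, so the rank is 3.
(With 4 elements in a 3-dimensional space the rank is at most 3.)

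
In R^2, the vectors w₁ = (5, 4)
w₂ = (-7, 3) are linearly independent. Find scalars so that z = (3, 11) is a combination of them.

Since w₁, w₂ are independent, the coefficients expressing z are uniquely determined by a linear system.
Back-substitution yields (a₁, a₂) = (2, 1).

z = 2w₁ + w₂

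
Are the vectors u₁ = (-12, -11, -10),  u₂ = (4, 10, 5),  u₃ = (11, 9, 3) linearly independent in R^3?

The matrix [u₁|u₂|u₃] has determinant 447.
A nonzero determinant means the columns are linearly independent.

linearly independent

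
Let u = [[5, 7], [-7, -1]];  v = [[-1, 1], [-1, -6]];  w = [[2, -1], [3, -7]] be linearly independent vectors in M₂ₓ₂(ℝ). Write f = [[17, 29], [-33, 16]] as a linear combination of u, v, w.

Take coordinate vectors relative to {E₁₁, E₁₂, E₂₁, E₂₂}.
Set up the augmented matrix [u | v | w | f] and row-reduce.
The system has the unique solution (a₁, a₂, a₃) = (4, -1, -2).

f = 4u - v - 2w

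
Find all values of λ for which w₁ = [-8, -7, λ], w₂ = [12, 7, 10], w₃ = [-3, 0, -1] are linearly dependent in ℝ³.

The set is linearly dependent precisely when det[w₁; w₂; w₃] = 0.
Cofactor expansion gives det = 21*λ + 182.
Setting this to zero gives λ = -26/3.

λ = -26/3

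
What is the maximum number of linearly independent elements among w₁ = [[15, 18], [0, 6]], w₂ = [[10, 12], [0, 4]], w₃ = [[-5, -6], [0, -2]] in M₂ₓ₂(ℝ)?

1

Use coordinates relative to {E₁₁, E₁₂, E₂₁, E₂₂}.
Form the matrix with w₁, w₂, w₃ as columns and reduce.
Exactly 1 pivot survives; hence the rank is 1.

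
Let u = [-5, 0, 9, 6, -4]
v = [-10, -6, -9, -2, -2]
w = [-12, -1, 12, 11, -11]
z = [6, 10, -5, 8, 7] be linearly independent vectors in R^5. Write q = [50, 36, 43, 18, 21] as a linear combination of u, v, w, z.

Since u, v, w, z are independent, the coefficients expressing q are uniquely determined by a linear system.
The system has the unique solution (c₁, …, c₄) = (4, -4, -2, 1).

q = 4u - 4v - 2w + z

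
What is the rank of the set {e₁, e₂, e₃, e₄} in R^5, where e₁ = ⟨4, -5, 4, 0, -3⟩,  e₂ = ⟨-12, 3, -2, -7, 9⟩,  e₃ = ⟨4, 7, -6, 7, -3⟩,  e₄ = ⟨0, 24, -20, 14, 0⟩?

Put the 5×4 matrix [e₁|e₂|e₃|e₄] into echelon form.
There are 2 pivot columns, so rank = 2.

rank 2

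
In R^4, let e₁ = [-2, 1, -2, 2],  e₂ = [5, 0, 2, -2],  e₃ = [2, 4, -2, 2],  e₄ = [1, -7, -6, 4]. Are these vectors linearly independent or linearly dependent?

Form the 4×4 matrix with these as columns; its determinant is 20.
A nonzero determinant means the columns are linearly independent.

linearly independent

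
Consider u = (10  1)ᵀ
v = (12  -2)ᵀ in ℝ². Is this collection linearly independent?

The matrix [u|v] has determinant -32.
A nonzero determinant means the columns are linearly independent.

linearly independent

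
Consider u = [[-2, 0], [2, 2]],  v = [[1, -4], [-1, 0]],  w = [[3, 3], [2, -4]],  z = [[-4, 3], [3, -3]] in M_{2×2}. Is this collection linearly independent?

linearly independent

Take coordinates with respect to the standard basis {E₁₁, E₁₂, E₂₁, E₂₂}.
Row-reduce the matrix whose columns are u, v, w, z.
The reduction yields 4 nonzero rows, so the rank is 4.
Since rank = 4 (the number of vectors), the set is linearly independent.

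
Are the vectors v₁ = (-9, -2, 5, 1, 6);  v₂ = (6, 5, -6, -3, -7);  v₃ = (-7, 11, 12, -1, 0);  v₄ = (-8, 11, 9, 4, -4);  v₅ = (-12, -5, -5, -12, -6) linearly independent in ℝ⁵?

Row-reduce the matrix whose columns are v₁, v₂, v₃, v₄, v₅.
The reduction yields 5 nonzero rows, so the rank is 5.
Since rank = 5 (the number of vectors), the set is linearly independent.

linearly independent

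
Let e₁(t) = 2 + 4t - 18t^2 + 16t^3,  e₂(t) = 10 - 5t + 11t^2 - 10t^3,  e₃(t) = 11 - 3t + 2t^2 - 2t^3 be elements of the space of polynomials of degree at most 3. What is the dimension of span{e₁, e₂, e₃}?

Pass to coordinate vectors with respect to the basis {1, t, …, t^3}.
Form the matrix with e₁, e₂, e₃ as columns and reduce.
Exactly 2 pivots survive; hence the rank is 2.

2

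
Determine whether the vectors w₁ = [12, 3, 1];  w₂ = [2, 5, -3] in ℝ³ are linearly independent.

linearly independent

Place the vectors as rows of a 2×3 matrix and reduce to echelon form.
The reduction yields 2 nonzero rows, so the rank is 2.
Since rank = 2 (the number of vectors), the set is linearly independent.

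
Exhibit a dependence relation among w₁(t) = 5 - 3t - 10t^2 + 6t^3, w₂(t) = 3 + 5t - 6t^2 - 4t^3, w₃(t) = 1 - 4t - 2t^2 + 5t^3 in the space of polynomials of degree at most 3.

Pass to coordinate vectors relative to the basis {1, t, …, t^3}.
Row-reduce the matrix with w₁, w₂, w₃ as columns; the null space gives the coefficients.
One solution (up to scaling) is (1, -1, -2).

w₁ - w₂ - 2w₃ = 0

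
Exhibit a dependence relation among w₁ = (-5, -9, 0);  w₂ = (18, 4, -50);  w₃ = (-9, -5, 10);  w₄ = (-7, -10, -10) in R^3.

w₁ + w₂ + 3w₃ - 2w₄ = 0

Write the vectors as columns of a matrix and find a nonzero vector in its null space.
A generator of the null space is (1, 1, 3, -2).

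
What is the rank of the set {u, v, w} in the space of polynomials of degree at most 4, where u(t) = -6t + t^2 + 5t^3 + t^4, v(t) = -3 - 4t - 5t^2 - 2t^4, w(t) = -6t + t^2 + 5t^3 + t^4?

rank 2

Pass to coordinate vectors with respect to the basis {1, t, …, t^4}.
Put the 5×3 matrix [u|v|w] into echelon form.
There are 2 pivot columns, so rank = 2.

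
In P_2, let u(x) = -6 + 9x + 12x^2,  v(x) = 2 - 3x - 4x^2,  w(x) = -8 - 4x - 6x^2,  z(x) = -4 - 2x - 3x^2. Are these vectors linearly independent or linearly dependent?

linearly dependent

Write each element as a coordinate vector in ℝ³ using {1, x, x^2}.
There are 4 vectors in a 3-dimensional space, so they cannot be linearly independent.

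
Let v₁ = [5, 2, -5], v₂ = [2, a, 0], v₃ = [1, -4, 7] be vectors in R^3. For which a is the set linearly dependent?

The set is linearly dependent precisely when det[v₁; v₂; v₃] = 0.
Cofactor expansion gives det = 40*a + 12.
Setting this to zero gives a = -3/10.

a = -3/10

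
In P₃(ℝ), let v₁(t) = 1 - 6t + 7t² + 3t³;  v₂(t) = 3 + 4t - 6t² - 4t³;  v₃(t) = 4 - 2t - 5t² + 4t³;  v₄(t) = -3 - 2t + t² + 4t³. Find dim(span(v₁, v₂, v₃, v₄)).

Represent each element by its coordinate vector in ℝ⁴.
Row-reduce the 4×4 matrix with these as rows.
There are 4 pivot columns, so rank = 4.

dim = 4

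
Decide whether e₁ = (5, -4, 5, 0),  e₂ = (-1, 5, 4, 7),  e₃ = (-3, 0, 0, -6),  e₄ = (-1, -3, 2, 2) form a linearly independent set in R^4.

Form the 4×4 matrix with these as columns; its determinant is 1341.
A nonzero determinant means the columns are linearly independent.

linearly independent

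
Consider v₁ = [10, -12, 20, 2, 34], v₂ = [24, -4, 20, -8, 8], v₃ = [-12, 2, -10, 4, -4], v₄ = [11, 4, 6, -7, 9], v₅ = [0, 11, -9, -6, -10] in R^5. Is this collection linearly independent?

One vector is a scalar multiple of another, so the set is dependent.

linearly dependent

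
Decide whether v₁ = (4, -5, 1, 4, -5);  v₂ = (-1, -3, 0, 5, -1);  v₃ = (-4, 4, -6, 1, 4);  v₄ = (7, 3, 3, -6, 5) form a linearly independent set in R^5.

Row-reduce the matrix whose columns are v₁, v₂, v₃, v₄.
The reduction yields 4 nonzero rows, so the rank is 4.
Since rank = 4 (the number of vectors), the set is linearly independent.

linearly independent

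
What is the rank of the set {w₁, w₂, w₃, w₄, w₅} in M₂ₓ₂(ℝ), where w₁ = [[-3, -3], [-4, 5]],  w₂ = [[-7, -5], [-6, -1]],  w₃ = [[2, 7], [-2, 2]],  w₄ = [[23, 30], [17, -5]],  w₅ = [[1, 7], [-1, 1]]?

rank 4

Pass to coordinate vectors with respect to the basis {E₁₁, E₁₂, E₂₁, E₂₂}.
Form the matrix with w₁, w₂, w₃, w₄, w₅ as columns and reduce.
The echelon form has 4 nonzero rows, so the rank is 4.
(With 5 elements in a 4-dimensional space the rank is at most 4.)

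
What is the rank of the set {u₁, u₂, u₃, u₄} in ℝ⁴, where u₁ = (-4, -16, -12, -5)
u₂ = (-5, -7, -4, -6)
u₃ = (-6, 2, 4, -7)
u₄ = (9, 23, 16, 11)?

2

Put the 4×4 matrix [u₁|u₂|u₃|u₄] into echelon form.
The echelon form has 2 nonzero rows, so the rank is 2.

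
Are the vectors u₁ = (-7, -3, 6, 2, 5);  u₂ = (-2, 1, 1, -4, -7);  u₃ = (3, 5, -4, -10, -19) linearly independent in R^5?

linearly dependent

Row-reduce the matrix whose columns are u₁, u₂, u₃.
The reduction yields 2 nonzero rows, so the rank is 2.
Since rank 2 < 3, the set is linearly dependent.
Indeed u₁ - 2u₂ + u₃ = 0.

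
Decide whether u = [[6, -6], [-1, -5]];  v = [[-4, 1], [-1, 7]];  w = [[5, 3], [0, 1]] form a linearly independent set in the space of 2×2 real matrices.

Take coordinates with respect to the standard basis {E₁₁, E₁₂, E₂₁, E₂₂}.
Row-reduce the matrix whose columns are u, v, w.
The reduction yields 3 nonzero rows, so the rank is 3.
Since rank = 3 (the number of vectors), the set is linearly independent.

linearly independent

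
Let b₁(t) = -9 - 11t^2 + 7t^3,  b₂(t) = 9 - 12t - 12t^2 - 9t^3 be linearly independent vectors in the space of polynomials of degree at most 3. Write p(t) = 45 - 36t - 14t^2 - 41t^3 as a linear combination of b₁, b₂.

Identify each element with its coordinate vector in ℝ⁴ via {1, t, …, t^3}.
Set up the augmented matrix [b₁ | b₂ | p] and row-reduce.
Row-reducing the augmented matrix gives the unique coefficients (c₁, c₂) = (-2, 3).

p = -2b₁ + 3b₂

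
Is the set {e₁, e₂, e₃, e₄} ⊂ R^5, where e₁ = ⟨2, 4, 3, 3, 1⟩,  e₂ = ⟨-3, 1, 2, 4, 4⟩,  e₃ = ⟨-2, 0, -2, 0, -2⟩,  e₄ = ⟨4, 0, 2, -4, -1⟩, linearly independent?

Row-reduce the matrix whose columns are e₁, e₂, e₃, e₄.
The reduction yields 4 nonzero rows, so the rank is 4.
Since rank = 4 (the number of vectors), the set is linearly independent.

linearly independent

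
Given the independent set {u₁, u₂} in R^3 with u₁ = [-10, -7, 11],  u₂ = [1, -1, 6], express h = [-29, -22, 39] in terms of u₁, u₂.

Set up the augmented matrix [u₁ | u₂ | h] and row-reduce.
Back-substitution yields (c₁, c₂) = (3, 1).

h = 3u₁ + u₂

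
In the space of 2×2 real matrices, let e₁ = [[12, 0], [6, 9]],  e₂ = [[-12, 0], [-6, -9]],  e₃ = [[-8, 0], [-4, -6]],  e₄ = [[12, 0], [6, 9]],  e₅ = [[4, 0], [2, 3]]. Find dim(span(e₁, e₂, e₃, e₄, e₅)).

Use coordinates relative to {E₁₁, E₁₂, E₂₁, E₂₂}.
Form the matrix with e₁, e₂, e₃, e₄, e₅ as columns and reduce.
The echelon form has 1 nonzero row, so the rank is 1.
(With 5 elements in a 4-dimensional space the rank is at most 4.)

dim = 1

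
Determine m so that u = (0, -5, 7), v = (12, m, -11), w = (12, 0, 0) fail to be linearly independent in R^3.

m = 55/7

Dependence holds iff the 3×3 matrix [u v w] is singular.
Expanding, det = 660 - 84*m.
This vanishes exactly when m = 55/7.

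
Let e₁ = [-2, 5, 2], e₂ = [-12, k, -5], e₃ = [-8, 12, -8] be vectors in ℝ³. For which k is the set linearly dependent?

k = 43/2

The set is linearly dependent precisely when det[e₁; e₂; e₃] = 0.
The determinant works out to 32*k - 688.
This vanishes exactly when k = 43/2.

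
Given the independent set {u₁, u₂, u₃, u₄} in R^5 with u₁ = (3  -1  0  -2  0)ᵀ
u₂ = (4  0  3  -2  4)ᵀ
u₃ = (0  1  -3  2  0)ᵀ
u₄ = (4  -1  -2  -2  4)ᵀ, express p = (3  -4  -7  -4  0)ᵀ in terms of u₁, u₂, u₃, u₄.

p = u₁ - 2u₂ - u₃ + 2u₄

Write p = α₁u₁ + … + α₄u₄ and equate components.
The system has the unique solution (α₁, …, α₄) = (1, -2, -1, 2).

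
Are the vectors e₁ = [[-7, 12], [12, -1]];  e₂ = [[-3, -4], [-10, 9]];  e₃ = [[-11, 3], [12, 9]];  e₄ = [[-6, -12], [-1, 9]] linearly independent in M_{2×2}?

Write each element as a coordinate vector in ℝ⁴ using {E₁₁, E₁₂, E₂₁, E₂₂}.
Form the 4×4 matrix with these as columns; its determinant is -6820.
A nonzero determinant means the columns are linearly independent.

linearly independent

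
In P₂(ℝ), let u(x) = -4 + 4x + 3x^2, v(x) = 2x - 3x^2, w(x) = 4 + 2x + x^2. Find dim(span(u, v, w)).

3

Represent each element by its coordinate vector in ℝ³.
Put the 3×3 matrix [u|v|w] into echelon form.
The echelon form has 3 nonzero rows, so the rank is 3.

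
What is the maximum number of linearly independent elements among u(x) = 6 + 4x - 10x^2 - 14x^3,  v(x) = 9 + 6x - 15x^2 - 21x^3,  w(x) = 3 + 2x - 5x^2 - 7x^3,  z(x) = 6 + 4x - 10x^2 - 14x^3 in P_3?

Use coordinates relative to {1, x, …, x^3}.
Put the 4×4 matrix [u|v|w|z] into echelon form.
Reduction leaves 1 leading entry, giving rank 1.

1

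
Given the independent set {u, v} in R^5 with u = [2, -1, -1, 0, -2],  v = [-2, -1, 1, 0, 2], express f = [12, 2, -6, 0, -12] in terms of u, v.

f = 2u - 4v

Since u, v are independent, the coefficients expressing f are uniquely determined by a linear system.
Row-reducing the augmented matrix gives the unique coefficients (c₁, c₂) = (2, -4).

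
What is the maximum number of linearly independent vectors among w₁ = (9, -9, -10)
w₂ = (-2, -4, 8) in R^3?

2

Put the 3×2 matrix [w₁|w₂] into echelon form.
Reduction leaves 2 leading entries, giving rank 2.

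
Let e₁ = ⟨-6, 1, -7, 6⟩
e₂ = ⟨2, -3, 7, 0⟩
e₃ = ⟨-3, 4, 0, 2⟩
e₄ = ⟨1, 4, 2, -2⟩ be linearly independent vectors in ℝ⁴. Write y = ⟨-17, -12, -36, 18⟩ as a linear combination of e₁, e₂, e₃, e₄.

y = 2e₁ - 2e₂ - e₃ - 4e₄

Since e₁, e₂, e₃, e₄ are independent, the coefficients expressing y are uniquely determined by a linear system.
Back-substitution yields (a₁, …, a₄) = (2, -2, -1, -4).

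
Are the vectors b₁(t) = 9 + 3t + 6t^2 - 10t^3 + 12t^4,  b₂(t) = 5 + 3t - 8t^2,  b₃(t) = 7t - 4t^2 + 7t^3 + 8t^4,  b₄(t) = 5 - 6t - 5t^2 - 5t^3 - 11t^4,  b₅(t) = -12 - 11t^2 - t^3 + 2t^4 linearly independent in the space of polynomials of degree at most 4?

Take coordinates with respect to the standard basis {1, t, …, t^4}.
Form the 5×5 matrix with these as columns; its determinant is 41008.
A nonzero determinant means the columns are linearly independent.

linearly independent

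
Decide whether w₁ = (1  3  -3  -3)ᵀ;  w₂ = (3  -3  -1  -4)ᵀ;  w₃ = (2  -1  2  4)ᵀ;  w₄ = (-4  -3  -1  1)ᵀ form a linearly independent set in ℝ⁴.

linearly independent

The matrix [w₁|w₂|w₃|w₄] has determinant -305.
A nonzero determinant means the columns are linearly independent.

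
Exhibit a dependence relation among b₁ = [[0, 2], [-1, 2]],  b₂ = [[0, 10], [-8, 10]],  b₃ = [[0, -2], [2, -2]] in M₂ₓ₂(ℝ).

2b₁ - b₂ - 3b₃ = 0

Write each element as a vector in ℝ⁴ using {E₁₁, E₁₂, E₂₁, E₂₂}.
Solve the homogeneous system with b₁, b₂, b₃ as columns by row-reducing the coefficient matrix.
The free variable yields coefficients (2, -1, -3) (any nonzero multiple also works).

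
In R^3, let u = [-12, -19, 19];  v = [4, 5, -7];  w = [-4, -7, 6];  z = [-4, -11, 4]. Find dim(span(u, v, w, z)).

Put the 3×4 matrix [u|v|w|z] into echelon form.
Reduction leaves 2 leading entries, giving rank 2.
(With 4 elements in a 3-dimensional space the rank is at most 3.)

2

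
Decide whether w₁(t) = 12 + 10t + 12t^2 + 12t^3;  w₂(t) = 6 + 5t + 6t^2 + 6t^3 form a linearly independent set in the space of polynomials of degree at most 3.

linearly dependent

Write each element as a coordinate vector in ℝ⁴ using {1, t, …, t^3}.
One vector is a scalar multiple of another, so the set is dependent.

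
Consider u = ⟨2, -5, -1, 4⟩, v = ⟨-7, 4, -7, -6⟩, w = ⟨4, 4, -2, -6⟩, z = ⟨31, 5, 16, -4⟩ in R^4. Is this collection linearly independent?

linearly dependent

Place the vectors as rows of a 4×4 matrix and reduce to echelon form.
The reduction yields 3 nonzero rows, so the rank is 3.
Since rank 3 < 4, the set is linearly dependent.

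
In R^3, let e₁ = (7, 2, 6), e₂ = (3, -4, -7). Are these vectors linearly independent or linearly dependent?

linearly independent

Place the vectors as rows of a 2×3 matrix and reduce to echelon form.
The reduction yields 2 nonzero rows, so the rank is 2.
Since rank = 2 (the number of vectors), the set is linearly independent.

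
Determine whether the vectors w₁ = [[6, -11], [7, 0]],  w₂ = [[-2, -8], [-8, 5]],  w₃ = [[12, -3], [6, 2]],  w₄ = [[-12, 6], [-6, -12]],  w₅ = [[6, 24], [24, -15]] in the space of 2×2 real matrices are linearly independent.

Take coordinates with respect to the standard basis {E₁₁, E₁₂, E₂₁, E₂₂}.
There are 5 vectors in a 4-dimensional space, so they cannot be linearly independent.

linearly dependent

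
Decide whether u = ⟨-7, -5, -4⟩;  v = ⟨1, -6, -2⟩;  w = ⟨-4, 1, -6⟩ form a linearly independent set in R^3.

linearly independent

Form the 3×3 matrix with these as columns; its determinant is -244.
A nonzero determinant means the columns are linearly independent.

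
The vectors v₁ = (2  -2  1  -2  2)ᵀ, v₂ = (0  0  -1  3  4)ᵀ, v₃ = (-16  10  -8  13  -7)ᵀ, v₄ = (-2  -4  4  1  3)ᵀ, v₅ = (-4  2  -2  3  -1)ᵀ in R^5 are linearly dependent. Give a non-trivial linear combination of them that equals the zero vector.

Write the vectors as columns of a matrix and find a nonzero vector in its null space.
One solution (up to scaling) is (2, 0, 1, 0, -3).

2v₁ + v₃ - 3v₅ = 0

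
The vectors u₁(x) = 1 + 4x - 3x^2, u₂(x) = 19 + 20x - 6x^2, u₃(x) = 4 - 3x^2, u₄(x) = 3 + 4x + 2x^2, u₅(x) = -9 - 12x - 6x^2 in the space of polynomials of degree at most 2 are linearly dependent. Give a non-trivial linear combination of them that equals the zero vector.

Take coordinates with respect to {1, x, x^2}.
Solve the homogeneous system with u₁, u₂, u₃, u₄, u₅ as columns by row-reducing the coefficient matrix.
The free variable yields coefficients (2, -1, 2, 3, 0) (any nonzero multiple also works).

2u₁ - u₂ + 2u₃ + 3u₄ = 0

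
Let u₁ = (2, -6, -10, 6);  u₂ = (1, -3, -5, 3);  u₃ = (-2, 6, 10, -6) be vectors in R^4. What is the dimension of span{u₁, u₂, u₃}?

1

Put the 4×3 matrix [u₁|u₂|u₃] into echelon form.
The echelon form has 1 nonzero row, so the rank is 1.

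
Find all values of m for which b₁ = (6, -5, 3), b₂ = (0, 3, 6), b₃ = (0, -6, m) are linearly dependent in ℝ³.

Place the vectors as rows of a 3×3 matrix; dependence ⇔ determinant zero.
Cofactor expansion gives det = 18*m + 216.
This vanishes exactly when m = -12.

m = -12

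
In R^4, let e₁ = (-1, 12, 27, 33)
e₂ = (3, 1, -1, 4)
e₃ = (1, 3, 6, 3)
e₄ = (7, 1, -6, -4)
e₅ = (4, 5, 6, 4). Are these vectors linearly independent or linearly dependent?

There are 5 vectors in a 4-dimensional space, so they cannot be linearly independent.

linearly dependent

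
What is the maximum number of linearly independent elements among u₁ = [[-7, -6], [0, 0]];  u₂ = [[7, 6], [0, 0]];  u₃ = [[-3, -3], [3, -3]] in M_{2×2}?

2

Represent each element by its coordinate vector in ℝ⁴.
Form the matrix with u₁, u₂, u₃ as columns and reduce.
The echelon form has 2 nonzero rows, so the rank is 2.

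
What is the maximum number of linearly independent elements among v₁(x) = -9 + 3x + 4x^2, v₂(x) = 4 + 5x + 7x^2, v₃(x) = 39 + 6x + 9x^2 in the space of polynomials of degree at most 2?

2

Pass to coordinate vectors with respect to the basis {1, x, x^2}.
Form the matrix with v₁, v₂, v₃ as columns and reduce.
Exactly 2 pivots survive; hence the rank is 2.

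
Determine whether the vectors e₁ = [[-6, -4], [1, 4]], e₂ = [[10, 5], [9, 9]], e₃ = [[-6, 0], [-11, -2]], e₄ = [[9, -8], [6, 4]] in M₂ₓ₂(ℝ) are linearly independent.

Write each element as a coordinate vector in ℝ⁴ using {E₁₁, E₁₂, E₂₁, E₂₂}.
The matrix [e₁|e₂|e₃|e₄] has determinant 9406.
A nonzero determinant means the columns are linearly independent.

linearly independent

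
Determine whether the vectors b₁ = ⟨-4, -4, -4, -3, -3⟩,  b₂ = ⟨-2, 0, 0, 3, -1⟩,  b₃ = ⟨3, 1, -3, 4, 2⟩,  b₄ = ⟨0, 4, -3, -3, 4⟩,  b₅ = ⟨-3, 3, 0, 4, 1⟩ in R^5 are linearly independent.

Row-reduce the matrix whose columns are b₁, b₂, b₃, b₄, b₅.
The reduction yields 5 nonzero rows, so the rank is 5.
Since rank = 5 (the number of vectors), the set is linearly independent.

linearly independent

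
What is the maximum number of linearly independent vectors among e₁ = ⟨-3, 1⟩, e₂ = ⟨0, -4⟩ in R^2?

2

Apply Gaussian elimination to the matrix whose rows are e₁, e₂.
Reduction leaves 2 leading entries, giving rank 2.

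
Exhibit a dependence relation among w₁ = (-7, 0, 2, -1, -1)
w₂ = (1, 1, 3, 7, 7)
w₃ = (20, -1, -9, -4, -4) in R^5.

Row-reduce the matrix with w₁, w₂, w₃ as columns; the null space gives the coefficients.
One solution (up to scaling) is (3, 1, 1).

3w₁ + w₂ + w₃ = 0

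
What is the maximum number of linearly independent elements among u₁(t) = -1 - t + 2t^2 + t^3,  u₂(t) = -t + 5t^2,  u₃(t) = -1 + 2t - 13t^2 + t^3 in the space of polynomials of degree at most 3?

2

Represent each element by its coordinate vector in ℝ⁴.
Row-reduce the 3×4 matrix with these as rows.
The echelon form has 2 nonzero rows, so the rank is 2.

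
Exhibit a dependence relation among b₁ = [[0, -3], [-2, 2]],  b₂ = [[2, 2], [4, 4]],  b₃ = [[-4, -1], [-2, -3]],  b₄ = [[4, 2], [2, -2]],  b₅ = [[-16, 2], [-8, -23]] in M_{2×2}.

Pass to coordinate vectors relative to the basis {E₁₁, E₁₂, E₂₁, E₂₂}.
Row-reduce the matrix with b₁, b₂, b₃, b₄, b₅ as columns; the null space gives the coefficients.
One solution (up to scaling) is (3, 2, -3, 0, 1).

3b₁ + 2b₂ - 3b₃ + b₅ = 0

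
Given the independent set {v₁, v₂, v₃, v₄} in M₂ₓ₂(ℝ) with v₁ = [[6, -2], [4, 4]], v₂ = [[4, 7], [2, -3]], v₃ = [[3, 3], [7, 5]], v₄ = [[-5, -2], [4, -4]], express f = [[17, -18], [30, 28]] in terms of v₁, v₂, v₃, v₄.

f = 4v₁ - 2v₂ + 2v₃ + v₄

Identify each element with its coordinate vector in ℝ⁴ via {E₁₁, E₁₂, E₂₁, E₂₂}.
Solve the system with v₁, v₂, v₃, v₄ as columns and f as the right-hand side.
The system has the unique solution (c₁, …, c₄) = (4, -2, 2, 1).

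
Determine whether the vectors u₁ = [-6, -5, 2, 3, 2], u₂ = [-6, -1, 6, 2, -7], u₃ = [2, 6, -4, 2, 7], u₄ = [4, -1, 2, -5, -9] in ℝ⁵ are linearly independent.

linearly dependent

Row-reduce the matrix whose columns are u₁, u₂, u₃, u₄.
The reduction yields 3 nonzero rows, so the rank is 3.
Since rank 3 < 4, the set is linearly dependent.
Indeed u₁ + u₃ + u₄ = 0.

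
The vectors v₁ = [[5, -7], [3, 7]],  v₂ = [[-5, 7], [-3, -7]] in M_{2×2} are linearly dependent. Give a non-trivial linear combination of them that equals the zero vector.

Write each element as a vector in ℝ⁴ using {E₁₁, E₁₂, E₂₁, E₂₂}.
Solve the homogeneous system with v₁, v₂ as columns by row-reducing the coefficient matrix.
A generator of the null space is (1, 1).

v₁ + v₂ = 0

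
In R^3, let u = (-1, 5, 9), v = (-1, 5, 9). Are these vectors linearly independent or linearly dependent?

linearly dependent

Two of the vectors are equal, giving an immediate dependence.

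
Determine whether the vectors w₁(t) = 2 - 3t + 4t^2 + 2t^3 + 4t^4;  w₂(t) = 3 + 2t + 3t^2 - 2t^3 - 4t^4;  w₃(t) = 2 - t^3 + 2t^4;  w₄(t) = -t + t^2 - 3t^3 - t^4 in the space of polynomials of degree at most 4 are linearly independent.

Write each element as a coordinate vector in ℝ⁵ using {1, t, …, t^4}.
Row-reduce the matrix whose columns are w₁, w₂, w₃, w₄.
The reduction yields 4 nonzero rows, so the rank is 4.
Since rank = 4 (the number of vectors), the set is linearly independent.

linearly independent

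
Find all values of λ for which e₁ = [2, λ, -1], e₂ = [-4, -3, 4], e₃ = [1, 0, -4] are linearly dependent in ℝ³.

The set is linearly dependent precisely when det[e₁; e₂; e₃] = 0.
Expanding, det = 21 - 12*λ.
Setting this to zero gives λ = 7/4.

λ = 7/4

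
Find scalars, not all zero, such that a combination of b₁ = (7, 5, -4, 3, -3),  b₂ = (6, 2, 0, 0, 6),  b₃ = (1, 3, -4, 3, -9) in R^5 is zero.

Write the vectors as columns of a matrix and find a nonzero vector in its null space.
The free variable yields coefficients (1, -1, -1) (any nonzero multiple also works).

b₁ - b₂ - b₃ = 0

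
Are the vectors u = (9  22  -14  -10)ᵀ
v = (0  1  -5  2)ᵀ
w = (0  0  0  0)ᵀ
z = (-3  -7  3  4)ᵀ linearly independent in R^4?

One of the vectors is the zero vector, so the set is linearly dependent.

linearly dependent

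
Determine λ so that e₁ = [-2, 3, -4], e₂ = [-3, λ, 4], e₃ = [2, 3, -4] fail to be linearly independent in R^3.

λ = -3

Place the vectors as rows of a 3×3 matrix; dependence ⇔ determinant zero.
Expanding, det = 16*λ + 48.
Solving 16*λ + 48 = 0 yields λ = -3.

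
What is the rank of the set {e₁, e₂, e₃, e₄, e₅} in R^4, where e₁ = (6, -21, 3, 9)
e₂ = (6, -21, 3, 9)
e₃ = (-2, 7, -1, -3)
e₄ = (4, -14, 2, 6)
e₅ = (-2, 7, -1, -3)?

Form the matrix with e₁, e₂, e₃, e₄, e₅ as columns and reduce.
The echelon form has 1 nonzero row, so the rank is 1.
(With 5 elements in a 4-dimensional space the rank is at most 4.)

1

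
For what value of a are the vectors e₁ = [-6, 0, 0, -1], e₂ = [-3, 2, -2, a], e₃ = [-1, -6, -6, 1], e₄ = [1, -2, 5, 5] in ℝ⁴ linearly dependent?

The set is linearly dependent precisely when det[e₁; e₂; e₃; e₄] = 0.
The determinant works out to 252*a + 864.
Solving 252*a + 864 = 0 yields a = -24/7.

a = -24/7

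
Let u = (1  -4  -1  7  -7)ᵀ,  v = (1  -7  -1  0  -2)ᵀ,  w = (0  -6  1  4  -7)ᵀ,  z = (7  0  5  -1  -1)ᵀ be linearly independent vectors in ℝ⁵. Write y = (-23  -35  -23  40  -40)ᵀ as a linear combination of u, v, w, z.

Write y = c₁u + … + c₄z and equate components.
Row-reducing the augmented matrix gives the unique coefficients (c₁, …, c₄) = (4, 1, 2, -4).

y = 4u + v + 2w - 4z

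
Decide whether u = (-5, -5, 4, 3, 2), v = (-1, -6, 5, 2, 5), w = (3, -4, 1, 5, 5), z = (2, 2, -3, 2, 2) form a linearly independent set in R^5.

Place the vectors as rows of a 4×5 matrix and reduce to echelon form.
The reduction yields 4 nonzero rows, so the rank is 4.
Since rank = 4 (the number of vectors), the set is linearly independent.

linearly independent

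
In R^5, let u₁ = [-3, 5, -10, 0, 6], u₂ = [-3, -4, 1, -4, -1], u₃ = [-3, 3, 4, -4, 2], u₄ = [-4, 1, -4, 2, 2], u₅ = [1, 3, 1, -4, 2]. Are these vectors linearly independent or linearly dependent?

linearly dependent

Row-reduce the matrix whose columns are u₁, u₂, u₃, u₄, u₅.
The reduction yields 4 nonzero rows, so the rank is 4.
Since rank 4 < 5, the set is linearly dependent.
Indeed u₁ + u₃ - 2u₄ - 2u₅ = 0.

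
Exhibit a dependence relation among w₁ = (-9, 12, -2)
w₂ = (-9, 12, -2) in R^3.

Solve the homogeneous system with w₁, w₂ as columns by row-reducing the coefficient matrix.
One solution (up to scaling) is (1, -1).

w₁ - w₂ = 0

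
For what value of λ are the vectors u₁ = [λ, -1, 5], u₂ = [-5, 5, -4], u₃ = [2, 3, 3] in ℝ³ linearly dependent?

Place the vectors as rows of a 3×3 matrix; dependence ⇔ determinant zero.
Expanding, det = 27*λ - 132.
Setting this to zero gives λ = 44/9.

λ = 44/9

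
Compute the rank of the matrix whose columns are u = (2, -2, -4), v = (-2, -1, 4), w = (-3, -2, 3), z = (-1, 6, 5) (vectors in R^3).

Put the 3×4 matrix [u|v|w|z] into echelon form.
The echelon form has 3 nonzero rows, so the rank is 3.
(With 4 elements in a 3-dimensional space the rank is at most 3.)

3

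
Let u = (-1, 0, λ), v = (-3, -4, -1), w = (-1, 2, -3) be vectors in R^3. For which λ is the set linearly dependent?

The set is linearly dependent precisely when det[u; v; w] = 0.
Expanding, det = -10*λ - 14.
Solving -10*λ - 14 = 0 yields λ = -7/5.

λ = -7/5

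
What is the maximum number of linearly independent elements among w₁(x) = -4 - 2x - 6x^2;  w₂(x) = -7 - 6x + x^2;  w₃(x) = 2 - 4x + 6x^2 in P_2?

Pass to coordinate vectors with respect to the basis {1, x, x^2}.
Form the matrix with w₁, w₂, w₃ as columns and reduce.
Exactly 3 pivots survive; hence the rank is 3.

3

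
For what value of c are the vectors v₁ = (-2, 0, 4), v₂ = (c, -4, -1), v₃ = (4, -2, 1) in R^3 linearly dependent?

The vectors are dependent exactly when the determinant of the matrix with rows v₁, v₂, v₃ vanishes.
Expanding, det = 76 - 8*c.
Solving 76 - 8*c = 0 yields c = 19/2.

c = 19/2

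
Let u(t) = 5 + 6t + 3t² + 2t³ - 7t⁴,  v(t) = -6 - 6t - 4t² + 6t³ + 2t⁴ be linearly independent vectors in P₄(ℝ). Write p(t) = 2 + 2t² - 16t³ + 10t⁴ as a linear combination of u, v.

p = -2u - 2v

Identify each element with its coordinate vector in ℝ⁵ via {1, t, …, t⁴}.
Write p = a₁u + a₂v and equate components.
The system has the unique solution (a₁, a₂) = (-2, -2).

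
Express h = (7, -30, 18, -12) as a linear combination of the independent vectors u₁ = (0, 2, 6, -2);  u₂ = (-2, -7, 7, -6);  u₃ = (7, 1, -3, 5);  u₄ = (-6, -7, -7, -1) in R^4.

h = u₁ + 4u₂ + 3u₃ + u₄

Since u₁, u₂, u₃, u₄ are independent, the coefficients expressing h are uniquely determined by a linear system.
Back-substitution yields (c₁, …, c₄) = (1, 4, 3, 1).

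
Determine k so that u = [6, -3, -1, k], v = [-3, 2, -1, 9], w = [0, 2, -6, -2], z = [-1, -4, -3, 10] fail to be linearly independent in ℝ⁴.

k = -19

Dependence holds iff the 4×4 matrix [u v w z] is singular.
The determinant works out to -100*k - 1900.
Setting this to zero gives k = -19.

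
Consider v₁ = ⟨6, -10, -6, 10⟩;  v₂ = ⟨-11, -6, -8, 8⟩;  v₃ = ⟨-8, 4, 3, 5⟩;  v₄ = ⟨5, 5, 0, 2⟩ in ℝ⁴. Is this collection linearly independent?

linearly independent

Row-reduce the matrix whose columns are v₁, v₂, v₃, v₄.
The reduction yields 4 nonzero rows, so the rank is 4.
Since rank = 4 (the number of vectors), the set is linearly independent.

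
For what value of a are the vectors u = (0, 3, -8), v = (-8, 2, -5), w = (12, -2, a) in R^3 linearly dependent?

a = 29/6

Place the vectors as rows of a 3×3 matrix; dependence ⇔ determinant zero.
Expanding, det = 24*a - 116.
This vanishes exactly when a = 29/6.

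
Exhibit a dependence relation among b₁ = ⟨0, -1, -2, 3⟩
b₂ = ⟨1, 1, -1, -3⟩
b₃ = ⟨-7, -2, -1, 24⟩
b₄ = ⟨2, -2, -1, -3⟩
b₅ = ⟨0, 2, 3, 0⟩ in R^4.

3b₁ - 3b₂ - b₃ - 2b₄ = 0

Set up α₁b₁ + … + α₅b₅ = 0 and solve the homogeneous system.
The free variable yields coefficients (3, -3, -1, -2, 0) (any nonzero multiple also works).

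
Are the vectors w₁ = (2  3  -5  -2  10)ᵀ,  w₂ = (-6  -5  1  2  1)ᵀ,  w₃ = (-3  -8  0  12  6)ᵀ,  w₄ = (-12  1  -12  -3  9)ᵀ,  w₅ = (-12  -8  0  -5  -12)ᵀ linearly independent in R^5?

linearly independent

Form the 5×5 matrix with these as columns; its determinant is 46047.
A nonzero determinant means the columns are linearly independent.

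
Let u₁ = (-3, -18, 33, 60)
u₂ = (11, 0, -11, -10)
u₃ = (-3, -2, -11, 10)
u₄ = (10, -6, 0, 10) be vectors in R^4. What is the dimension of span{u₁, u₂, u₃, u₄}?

3

Form the matrix with u₁, u₂, u₃, u₄ as columns and reduce.
There are 3 pivot columns, so rank = 3.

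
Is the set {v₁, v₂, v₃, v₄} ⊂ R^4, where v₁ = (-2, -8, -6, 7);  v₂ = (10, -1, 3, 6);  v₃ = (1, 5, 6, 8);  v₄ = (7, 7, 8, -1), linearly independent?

Place the vectors as rows of a 4×4 matrix and reduce to echelon form.
The reduction yields 4 nonzero rows, so the rank is 4.
Since rank = 4 (the number of vectors), the set is linearly independent.

linearly independent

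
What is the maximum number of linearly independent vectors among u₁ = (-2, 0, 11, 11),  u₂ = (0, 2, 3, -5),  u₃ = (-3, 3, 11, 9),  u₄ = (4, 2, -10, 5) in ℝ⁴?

4

Row-reduce the 4×4 matrix with these as rows.
There are 4 pivot columns, so rank = 4.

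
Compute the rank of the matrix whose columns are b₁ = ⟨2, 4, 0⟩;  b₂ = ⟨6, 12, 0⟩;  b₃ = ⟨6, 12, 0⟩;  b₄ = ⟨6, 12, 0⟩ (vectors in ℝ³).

1

Row-reduce the 4×3 matrix with these as rows.
Reduction leaves 1 leading entry, giving rank 1.
(With 4 elements in a 3-dimensional space the rank is at most 3.)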